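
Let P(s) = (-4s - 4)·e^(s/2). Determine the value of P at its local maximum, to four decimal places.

Differentiating with the product rule gives P'(s) = (-2s - 6)·e^(s/2). Since e^(s/2) > 0, the only critical point is s = -3.
P''(-3) has the same sign as -2 < 0, so this is a local maximum.
P(-3) = (8)·e^(-3/2) ≈ 1.7850.

1.7850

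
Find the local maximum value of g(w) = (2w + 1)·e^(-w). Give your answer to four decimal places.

1.2131

By the product rule, g'(w) = (-2w + 1)·e^(-w). Since e^(-w) > 0, the only critical point is w = 1/2.
g''(1/2) has the same sign as -2 < 0, so this is a local maximum.
g(1/2) = (2)·e^(-1/2) ≈ 1.2131.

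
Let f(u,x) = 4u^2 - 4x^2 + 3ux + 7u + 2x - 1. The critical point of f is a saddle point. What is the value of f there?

-295/73

∂f/∂u = 8u + 3x + 7 = 0 and ∂f/∂x = 3u - 8x + 2 = 0, so (u, x) = (-62/73, -5/73).
The Hessian has f_{uu} = 8, f_{xx} = -8, f_{ux} = 3, giving D = -73 < 0, so the point is a saddle point.
f(-62/73, -5/73) = -295/73.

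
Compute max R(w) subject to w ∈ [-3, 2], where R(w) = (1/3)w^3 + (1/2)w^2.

14/3

Differentiating, R'(w) = w^2 + w; which vanishes at w = -1 and w = 0.
Evaluating at the critical points and endpoints: R(-3) = -9/2,  R(-1) = 1/6,  R(0) = 0,  R(2) = 14/3.
So the maximum is R(2) = 14/3.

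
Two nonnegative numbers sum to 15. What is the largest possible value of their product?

225/4

With x + y = 15, the product is P(x) = x(15 − x).
P'(x) = 15 − 2x = 0 gives x = 15/2; P'' = −2 < 0, so this is the maximum.
P = 15/2·15/2 = 225/4.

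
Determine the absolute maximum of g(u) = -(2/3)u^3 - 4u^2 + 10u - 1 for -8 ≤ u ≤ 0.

The derivative is -2u^2 - 8u + 10, whose only zero in [-8, 0] is u = -5.
Evaluating at the critical points and endpoints: g(-8) = 13/3, g(-5) = -203/3, g(0) = -1.
The maximum over the interval is 13/3, attained at u = -8.

13/3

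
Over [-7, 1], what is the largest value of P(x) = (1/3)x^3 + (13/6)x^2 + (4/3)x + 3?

P'(x) = x^2 + (13/3)x + 4/3, which vanishes at x = -4 and x = -1/3.
Candidates: P(-7) = -29/2,  P(-4) = 11,  P(-1/3) = 451/162,  P(1) = 41/6.
So the maximum is P(-4) = 11.

11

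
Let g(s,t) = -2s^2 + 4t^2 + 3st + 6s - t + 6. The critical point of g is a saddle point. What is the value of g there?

∂g/∂s = -4s + 3t + 6 = 0 and ∂g/∂t = 3s + 8t - 1 = 0, so (s, t) = (51/41, -14/41).
The Hessian has g_{ss} = -4, g_{tt} = 8, g_{st} = 3, giving D = -41 < 0, so the point is a saddle point.
g(51/41, -14/41) = 406/41.

406/41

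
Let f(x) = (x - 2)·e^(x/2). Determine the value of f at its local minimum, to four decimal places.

-2.0000

By the product rule, f'(x) = ((1/2)x)·e^(x/2). Since e^(x/2) > 0, the only critical point is x = 0.
f''(0) has the same sign as 1/2 > 0, so this is a local minimum.
f(0) = (-2)·e^(0) ≈ -2.0000.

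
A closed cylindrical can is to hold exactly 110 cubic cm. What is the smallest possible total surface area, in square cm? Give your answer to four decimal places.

With radius r and height h, πr²h = 110 so h = 110/(πr²), and S(r) = 2πr² + 2πrh = 2πr² + 2·110/r.
S'(r) = 4πr − 2·110/r² = 0 ⇒ r³ = 110/(2π), so r ≈ 2.5966 and h = 2r ≈ 5.1932.
S''(r) = 4π + 4·110/r³ > 0, so this is the minimum; S ≈ 127.0895.

127.0895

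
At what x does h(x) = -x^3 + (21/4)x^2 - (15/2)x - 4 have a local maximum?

5/2

h'(x) = -3x^2 + (21/2)x - 15/2 = 0 at x = 1, 5/2.
Since h''(x) = -6x + 21/2, we get h''(1) = 9/2 > 0 ⇒ local minimum; h''(5/2) = -9/2 < 0 ⇒ local maximum.
So the local maximum value is h(5/2) = -89/16.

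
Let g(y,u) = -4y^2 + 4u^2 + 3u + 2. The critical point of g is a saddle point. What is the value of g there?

∂g/∂y = -8y = 0 and ∂g/∂u = 8u + 3 = 0, so (y, u) = (0, -3/8).
The Hessian has g_{yy} = -8, g_{uu} = 8, g_{yu} = 0, giving D = -64 < 0, so the point is a saddle point.
g(0, -3/8) = 23/16.

23/16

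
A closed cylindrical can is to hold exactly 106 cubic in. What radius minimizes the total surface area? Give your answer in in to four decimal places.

2.5647

With radius r and height h, πr²h = 106 so h = 106/(πr²), and S(r) = 2πr² + 2πrh = 2πr² + 2·106/r.
S'(r) = 4πr − 2·106/r² = 0 ⇒ r³ = 106/(2π), so r ≈ 2.5647 and h = 2r ≈ 5.1295.
S''(r) = 4π + 4·106/r³ > 0, so this is the minimum; S ≈ 123.9896.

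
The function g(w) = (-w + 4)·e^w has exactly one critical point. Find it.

By the product rule, g'(w) = (-w + 3)·e^w. Since e^w > 0, the only critical point is w = 3.
g''(3) has the same sign as -1 < 0, so this is a local maximum.
g(3) = (1)·e^(3) ≈ 20.0855.

3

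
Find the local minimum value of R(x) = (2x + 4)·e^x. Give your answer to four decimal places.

-0.0996

By the product rule, R'(x) = (2x + 6)·e^x. Since e^x > 0, the only critical point is x = -3.
R''(-3) has the same sign as 2 > 0, so this is a local minimum.
R(-3) = (-2)·e^(-3) ≈ -0.0996.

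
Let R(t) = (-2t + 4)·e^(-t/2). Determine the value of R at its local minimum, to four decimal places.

By the product rule, R'(t) = (t - 4)·e^(-t/2). Since e^(-t/2) > 0, the only critical point is t = 4.
R''(4) has the same sign as 1 > 0, so this is a local minimum.
R(4) = (-4)·e^(-2) ≈ -0.5413.

-0.5413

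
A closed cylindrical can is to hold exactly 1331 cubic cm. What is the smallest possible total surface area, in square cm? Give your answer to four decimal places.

669.8331

With radius r and height h, πr²h = 1331 so h = 1331/(πr²), and S(r) = 2πr² + 2πrh = 2πr² + 2·1331/r.
S'(r) = 4πr − 2·1331/r² = 0 ⇒ r³ = 1331/(2π), so r ≈ 5.9612 and h = 2r ≈ 11.9224.
S''(r) = 4π + 4·1331/r³ > 0, so this is the minimum; S ≈ 669.8331.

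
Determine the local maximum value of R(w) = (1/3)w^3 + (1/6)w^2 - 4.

R'(w) = w^2 + (1/3)w = 0 at w = -1/3, 0.
R''(w) = 2w + 1/3. R''(-1/3) = -1/3 < 0 ⇒ local maximum; R''(0) = 1/3 > 0 ⇒ local minimum.
Thus R has its local maximum at w = -1/3, with value -647/162.

-647/162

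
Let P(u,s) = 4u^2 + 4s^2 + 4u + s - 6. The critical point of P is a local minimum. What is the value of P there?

-113/16

∂P/∂u = 8u + 4 = 0 and ∂P/∂s = 8s + 1 = 0, so (u, s) = (-1/2, -1/8).
The Hessian has P_{uu} = 8, P_{ss} = 8, P_{us} = 0, giving D = 64 > 0 with P_{uu} > 0, so the point is a local minimum.
P(-1/2, -1/8) = -113/16.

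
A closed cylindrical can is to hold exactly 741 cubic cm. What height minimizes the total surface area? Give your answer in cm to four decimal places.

9.8079

With radius r and height h, πr²h = 741 so h = 741/(πr²), and S(r) = 2πr² + 2πrh = 2πr² + 2·741/r.
S'(r) = 4πr − 2·741/r² = 0 ⇒ r³ = 741/(2π), so r ≈ 4.9040 and h = 2r ≈ 9.8079.
S''(r) = 4π + 4·741/r³ > 0, so this is the minimum; S ≈ 453.3080.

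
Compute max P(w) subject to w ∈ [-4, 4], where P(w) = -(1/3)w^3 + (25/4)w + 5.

185/12

The derivative is -w^2 + 25/4, which vanishes at w = -5/2 and w = 5/2.
Candidates: P(-4) = 4/3; P(-5/2) = -65/12; P(5/2) = 185/12; P(4) = 26/3.
So the maximum is P(5/2) = 185/12.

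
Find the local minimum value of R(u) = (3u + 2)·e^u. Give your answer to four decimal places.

R'(u) = 3·e^u + (3u + 2)·1·e^u = (3u + 5)·e^u. Since e^u > 0, the only critical point is u = -5/3.
R''(-5/3) has the same sign as 3 > 0, so this is a local minimum.
R(-5/3) = (-3)·e^(-5/3) ≈ -0.5666.

-0.5666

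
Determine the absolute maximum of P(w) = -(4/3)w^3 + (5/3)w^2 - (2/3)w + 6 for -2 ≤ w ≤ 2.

P'(w) = -4w^2 + (10/3)w - 2/3, which vanishes at w = 1/3 and w = 1/2.
Candidates: P(-2) = 74/3, P(1/3) = 479/81, P(1/2) = 71/12, P(2) = 2/3.
Hence the absolute maximum is 74/3 at w = -2.

74/3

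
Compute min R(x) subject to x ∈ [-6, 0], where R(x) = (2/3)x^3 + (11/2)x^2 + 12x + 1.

-17

Differentiating, R'(x) = 2x^2 + 11x + 12; which vanishes at x = -4 and x = -3/2.
Candidates: R(-6) = -17; R(-4) = -5/3; R(-3/2) = -55/8; R(0) = 1.
The minimum over the interval is -17, attained at x = -6.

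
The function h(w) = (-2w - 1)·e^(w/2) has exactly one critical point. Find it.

h'(w) = (-2)·e^(w/2) + (-2w - 1)·(1/2)·e^(w/2) = (-w - 5/2)·e^(w/2). Since e^(w/2) > 0, the only critical point is w = -5/2.
h''(-5/2) has the same sign as -1 < 0, so this is a local maximum.
h(-5/2) = (4)·e^(-5/4) ≈ 1.1460.

-5/2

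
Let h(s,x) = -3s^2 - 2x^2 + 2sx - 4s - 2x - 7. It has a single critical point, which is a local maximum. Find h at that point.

∂h/∂s = -6s + 2x - 4 = 0 and ∂h/∂x = 2s - 4x - 2 = 0, so (s, x) = (-1, -1).
The Hessian has h_{ss} = -6, h_{xx} = -4, h_{sx} = 2, giving D = 20 > 0 with h_{ss} < 0, so the point is a local maximum.
h(-1, -1) = -4.

-4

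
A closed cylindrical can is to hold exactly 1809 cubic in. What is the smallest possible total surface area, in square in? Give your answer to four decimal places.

With radius r and height h, πr²h = 1809 so h = 1809/(πr²), and S(r) = 2πr² + 2πrh = 2πr² + 2·1809/r.
S'(r) = 4πr − 2·1809/r² = 0 ⇒ r³ = 1809/(2π), so r ≈ 6.6032 and h = 2r ≈ 13.2064.
S''(r) = 4π + 4·1809/r³ > 0, so this is the minimum; S ≈ 821.8772.

821.8772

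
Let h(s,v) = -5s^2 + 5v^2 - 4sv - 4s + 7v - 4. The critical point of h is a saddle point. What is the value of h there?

-741/116

∂h/∂s = -10s - 4v - 4 = 0 and ∂h/∂v = -4s + 10v + 7 = 0, so (s, v) = (-3/29, -43/58).
The Hessian has h_{ss} = -10, h_{vv} = 10, h_{sv} = -4, giving D = -116 < 0, so the point is a saddle point.
h(-3/29, -43/58) = -741/116.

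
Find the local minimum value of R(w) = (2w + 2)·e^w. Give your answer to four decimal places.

R'(w) = 2·e^w + (2w + 2)·1·e^w = (2w + 4)·e^w. Since e^w > 0, the only critical point is w = -2.
R''(-2) has the same sign as 2 > 0, so this is a local minimum.
R(-2) = (-2)·e^(-2) ≈ -0.2707.

-0.2707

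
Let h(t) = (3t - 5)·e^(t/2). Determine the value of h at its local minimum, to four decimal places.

-5.0789

h'(t) = 3·e^(t/2) + (3t - 5)·(1/2)·e^(t/2) = ((3/2)t + 1/2)·e^(t/2). Since e^(t/2) > 0, the only critical point is t = -1/3.
h''(-1/3) has the same sign as 3/2 > 0, so this is a local minimum.
h(-1/3) = (-6)·e^(-1/6) ≈ -5.0789.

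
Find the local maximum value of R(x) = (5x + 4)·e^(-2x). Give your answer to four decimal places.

R'(x) = 5·e^(-2x) + (5x + 4)·(-2)·e^(-2x) = (-10x - 3)·e^(-2x). Since e^(-2x) > 0, the only critical point is x = -3/10.
R''(-3/10) has the same sign as -10 < 0, so this is a local maximum.
R(-3/10) = (5/2)·e^(3/5) ≈ 4.5553.

4.5553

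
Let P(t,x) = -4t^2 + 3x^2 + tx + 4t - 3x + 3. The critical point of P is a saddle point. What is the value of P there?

∂P/∂t = -8t + x + 4 = 0 and ∂P/∂x = t + 6x - 3 = 0, so (t, x) = (27/49, 20/49).
The Hessian has P_{tt} = -8, P_{xx} = 6, P_{tx} = 1, giving D = -49 < 0, so the point is a saddle point.
P(27/49, 20/49) = 171/49.

171/49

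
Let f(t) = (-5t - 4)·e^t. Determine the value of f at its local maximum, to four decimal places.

0.8265

f'(t) = (-5)·e^t + (-5t - 4)·1·e^t = (-5t - 9)·e^t. Since e^t > 0, the only critical point is t = -9/5.
f''(-9/5) has the same sign as -5 < 0, so this is a local maximum.
f(-9/5) = (5)·e^(-9/5) ≈ 0.8265.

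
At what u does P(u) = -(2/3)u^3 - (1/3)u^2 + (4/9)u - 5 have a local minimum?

P'(u) = -2u^2 - (2/3)u + 4/9. Setting P'(u) = 0 gives u ∈ {-2/3, 1/3}.
Second-derivative test with P''(u) = -4u - 2/3: P''(-2/3) = 2 > 0 ⇒ local minimum; P''(1/3) = -2 < 0 ⇒ local maximum.
So the local minimum value is P(-2/3) = -425/81.

-2/3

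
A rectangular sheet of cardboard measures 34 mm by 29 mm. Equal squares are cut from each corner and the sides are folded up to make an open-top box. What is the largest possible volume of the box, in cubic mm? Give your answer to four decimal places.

With cut size x, the volume is V(x) = x(34 − 2x)(29 − 2x) for 0 < x < 14.5.
V'(x) = 12x^2 − 252x + 986. Setting V'(x) = 0 gives x ≈ 5.2006 (the root in (0, 14.5)).
V''(x) = 24x − 252 is negative there, so this is the maximum; V ≈ 2282.5920.

2282.5920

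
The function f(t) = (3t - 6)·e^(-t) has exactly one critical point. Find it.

3

By the product rule, f'(t) = (-3t + 9)·e^(-t). Since e^(-t) > 0, the only critical point is t = 3.
f''(3) has the same sign as -3 < 0, so this is a local maximum.
f(3) = (3)·e^(-3) ≈ 0.1494.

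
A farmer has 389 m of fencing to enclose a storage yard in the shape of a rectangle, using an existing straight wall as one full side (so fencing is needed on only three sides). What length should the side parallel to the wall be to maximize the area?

389/2

Let the sides perpendicular to the wall have length x and the parallel side y, so 2x + y = 389 and the area is A = xy = x(389 − 2x).
A'(x) = 389 − 4x = 0 gives x = 389/4, and A''(x) = −4 < 0 confirms a maximum.
Then y = 389 − 2·389/4 = 389/2 and A = 151321/8.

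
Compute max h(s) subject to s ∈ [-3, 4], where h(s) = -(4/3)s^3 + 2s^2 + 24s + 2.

h'(s) = -4s^2 + 4s + 24, which vanishes at s = -2 and s = 3.
Compare values at every candidate in [-3, 4]: h(-3) = -16, h(-2) = -82/3, h(3) = 56, h(4) = 134/3.
Hence the absolute maximum is 56 at s = 3.

56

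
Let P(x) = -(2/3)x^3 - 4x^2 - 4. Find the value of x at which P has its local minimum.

P'(x) = -2x^2 - 8x. Setting P'(x) = 0 gives x ∈ {-4, 0}.
Second-derivative test with P''(x) = -4x - 8: P''(-4) = 8 > 0 ⇒ local minimum; P''(0) = -8 < 0 ⇒ local maximum.
Thus P has its local minimum at x = -4, with value -76/3.

-4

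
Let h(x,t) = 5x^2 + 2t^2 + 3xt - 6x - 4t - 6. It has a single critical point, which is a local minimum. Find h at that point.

-266/31

∂h/∂x = 10x + 3t - 6 = 0 and ∂h/∂t = 3x + 4t - 4 = 0, so (x, t) = (12/31, 22/31).
The Hessian has h_{xx} = 10, h_{tt} = 4, h_{xt} = 3, giving D = 31 > 0 with h_{xx} > 0, so the point is a local minimum.
h(12/31, 22/31) = -266/31.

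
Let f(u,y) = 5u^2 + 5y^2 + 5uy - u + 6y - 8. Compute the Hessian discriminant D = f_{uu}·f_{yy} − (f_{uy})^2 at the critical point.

75

∂f/∂u = 10u + 5y - 1 = 0 and ∂f/∂y = 5u + 10y + 6 = 0, so (u, y) = (8/15, -13/15).
The Hessian has f_{uu} = 10, f_{yy} = 10, f_{uy} = 5, giving D = 75 > 0 with f_{uu} > 0, so the point is a local minimum.
D = (10)·(10) − (5)^2 = 75.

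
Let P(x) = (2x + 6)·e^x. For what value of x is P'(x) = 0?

-4

By the product rule, P'(x) = (2x + 8)·e^x. Since e^x > 0, the only critical point is x = -4.
P''(-4) has the same sign as 2 > 0, so this is a local minimum.
P(-4) = (-2)·e^(-4) ≈ -0.0366.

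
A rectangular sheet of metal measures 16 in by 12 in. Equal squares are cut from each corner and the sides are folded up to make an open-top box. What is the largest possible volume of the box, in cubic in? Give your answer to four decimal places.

194.0674

With cut size x, the volume is V(x) = x(16 − 2x)(12 − 2x) for 0 < x < 6.
V'(x) = 12x^2 − 112x + 192. Setting V'(x) = 0 gives x ≈ 2.2630 (the root in (0, 6)).
V''(x) = 24x − 112 is negative there, so this is the maximum; V ≈ 194.0674.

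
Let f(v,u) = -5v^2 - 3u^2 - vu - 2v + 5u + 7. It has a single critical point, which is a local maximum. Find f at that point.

560/59

∂f/∂v = -10v - u - 2 = 0 and ∂f/∂u = -v - 6u + 5 = 0, so (v, u) = (-17/59, 52/59).
The Hessian has f_{vv} = -10, f_{uu} = -6, f_{vu} = -1, giving D = 59 > 0 with f_{vv} < 0, so the point is a local maximum.
f(-17/59, 52/59) = 560/59.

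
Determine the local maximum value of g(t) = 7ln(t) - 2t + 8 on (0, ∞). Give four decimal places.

g'(t) = 7/t − 2 = 0 gives t = 7/2.
g''(t) = -7/t², which is negative for t > 0, so this is a local maximum.
g(7/2) = 7·ln(7/2) - 7 + 8 ≈ 9.7693.

9.7693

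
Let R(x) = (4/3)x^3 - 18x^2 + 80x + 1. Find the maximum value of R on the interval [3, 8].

515/3

Differentiating, R'(x) = 4x^2 - 36x + 80; which vanishes at x = 4 and x = 5.
Candidates: R(3) = 115, R(4) = 355/3, R(5) = 353/3, R(8) = 515/3.
So the maximum is R(8) = 515/3.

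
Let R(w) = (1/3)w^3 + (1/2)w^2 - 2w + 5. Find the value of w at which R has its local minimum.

1

Critical points: R'(w) = w^2 + w - 2 vanishes at w = -2, 1.
Second-derivative test with R''(w) = 2w + 1: R''(-2) = -3 < 0 ⇒ local maximum; R''(1) = 3 > 0 ⇒ local minimum.
So the local minimum value is R(1) = 23/6.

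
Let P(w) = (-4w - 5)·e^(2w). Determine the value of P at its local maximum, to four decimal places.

0.0604

By the product rule, P'(w) = (-8w - 14)·e^(2w). Since e^(2w) > 0, the only critical point is w = -7/4.
P''(-7/4) has the same sign as -8 < 0, so this is a local maximum.
P(-7/4) = (2)·e^(-7/2) ≈ 0.0604.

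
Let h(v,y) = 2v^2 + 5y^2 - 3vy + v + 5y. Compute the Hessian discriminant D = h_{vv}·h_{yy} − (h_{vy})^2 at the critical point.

31

∂h/∂v = 4v - 3y + 1 = 0 and ∂h/∂y = -3v + 10y + 5 = 0, so (v, y) = (-25/31, -23/31).
The Hessian has h_{vv} = 4, h_{yy} = 10, h_{vy} = -3, giving D = 31 > 0 with h_{vv} > 0, so the point is a local minimum.
D = (4)·(10) − (-3)^2 = 31.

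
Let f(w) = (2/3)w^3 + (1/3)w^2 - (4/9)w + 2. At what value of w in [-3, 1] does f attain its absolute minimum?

The derivative is 2w^2 + (2/3)w - 4/9, which vanishes at w = -2/3 and w = 1/3.
Candidates: f(-3) = -35/3; f(-2/3) = 182/81; f(1/3) = 155/81; f(1) = 23/9.
The minimum over the interval is -35/3, attained at w = -3.

-3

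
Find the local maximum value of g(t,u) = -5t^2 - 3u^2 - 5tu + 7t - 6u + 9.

∂g/∂t = -10t - 5u + 7 = 0 and ∂g/∂u = -5t - 6u - 6 = 0, so (t, u) = (72/35, -19/7).
The Hessian has g_{tt} = -10, g_{uu} = -6, g_{tu} = -5, giving D = 35 > 0 with g_{tt} < 0, so the point is a local maximum.
g(72/35, -19/7) = 852/35.

852/35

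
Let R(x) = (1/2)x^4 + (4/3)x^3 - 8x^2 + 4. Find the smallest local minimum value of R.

-244/3

Critical points: R'(x) = 2x^3 + 4x^2 - 16x vanishes at x = -4, 0, 2.
R''(x) = 6x^2 + 8x - 16. R''(-4) = 48 > 0 ⇒ local minimum; R''(0) = -16 < 0 ⇒ local maximum; R''(2) = 24 > 0 ⇒ local minimum.
Thus R has its smallest local minimum at x = -4, with value -244/3.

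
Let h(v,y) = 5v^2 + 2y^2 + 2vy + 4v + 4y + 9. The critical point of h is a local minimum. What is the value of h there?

61/9

∂h/∂v = 10v + 2y + 4 = 0 and ∂h/∂y = 2v + 4y + 4 = 0, so (v, y) = (-2/9, -8/9).
The Hessian has h_{vv} = 10, h_{yy} = 4, h_{vy} = 2, giving D = 36 > 0 with h_{vv} > 0, so the point is a local minimum.
h(-2/9, -8/9) = 61/9.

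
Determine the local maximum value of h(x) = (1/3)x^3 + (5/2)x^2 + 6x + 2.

-5/2

Critical points: h'(x) = x^2 + 5x + 6 vanishes at x = -3, -2.
h''(x) = 2x + 5. h''(-3) = -1 < 0 ⇒ local maximum; h''(-2) = 1 > 0 ⇒ local minimum.
So the local maximum value is h(-3) = -5/2.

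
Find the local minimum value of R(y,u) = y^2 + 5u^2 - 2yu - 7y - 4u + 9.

∂R/∂y = 2y - 2u - 7 = 0 and ∂R/∂u = -2y + 10u - 4 = 0, so (y, u) = (39/8, 11/8).
The Hessian has R_{yy} = 2, R_{uu} = 10, R_{yu} = -2, giving D = 16 > 0 with R_{yy} > 0, so the point is a local minimum.
R(39/8, 11/8) = -173/16.

-173/16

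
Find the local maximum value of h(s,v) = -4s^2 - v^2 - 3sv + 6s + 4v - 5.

∂h/∂s = -8s - 3v + 6 = 0 and ∂h/∂v = -3s - 2v + 4 = 0, so (s, v) = (0, 2).
The Hessian has h_{ss} = -8, h_{vv} = -2, h_{sv} = -3, giving D = 7 > 0 with h_{ss} < 0, so the point is a local maximum.
h(0, 2) = -1.

-1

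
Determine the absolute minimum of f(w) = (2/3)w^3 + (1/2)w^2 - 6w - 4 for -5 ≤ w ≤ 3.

-269/6

f'(w) = 2w^2 + w - 6, which vanishes at w = -2 and w = 3/2.
Candidates: f(-5) = -269/6; f(-2) = 14/3; f(3/2) = -77/8; f(3) = 1/2.
So the minimum is f(-5) = -269/6.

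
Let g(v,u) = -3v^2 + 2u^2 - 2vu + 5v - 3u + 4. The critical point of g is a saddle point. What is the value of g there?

∂g/∂v = -6v - 2u + 5 = 0 and ∂g/∂u = -2v + 4u - 3 = 0, so (v, u) = (1/2, 1).
The Hessian has g_{vv} = -6, g_{uu} = 4, g_{vu} = -2, giving D = -28 < 0, so the point is a saddle point.
g(1/2, 1) = 15/4.

15/4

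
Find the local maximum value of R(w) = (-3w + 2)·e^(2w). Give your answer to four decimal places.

R'(w) = (-3)·e^(2w) + (-3w + 2)·2·e^(2w) = (-6w + 1)·e^(2w). Since e^(2w) > 0, the only critical point is w = 1/6.
R''(1/6) has the same sign as -6 < 0, so this is a local maximum.
R(1/6) = (3/2)·e^(1/3) ≈ 2.0934.

2.0934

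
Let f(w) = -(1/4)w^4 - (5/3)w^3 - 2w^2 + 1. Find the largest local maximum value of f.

35/3

f'(w) = -w^3 - 5w^2 - 4w = 0 at w = -4, -1, 0.
f''(w) = -3w^2 - 10w - 4. f''(-4) = -12 < 0 ⇒ local maximum; f''(-1) = 3 > 0 ⇒ local minimum; f''(0) = -4 < 0 ⇒ local maximum.
So the largest local maximum value is f(-4) = 35/3.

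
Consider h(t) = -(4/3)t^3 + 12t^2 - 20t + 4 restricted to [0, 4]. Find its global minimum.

h'(t) = -4t^2 + 24t - 20, whose only zero in [0, 4] is t = 1.
Evaluating at the critical points and endpoints: h(0) = 4, h(1) = -16/3, h(4) = 92/3.
So the minimum is h(1) = -16/3.

-16/3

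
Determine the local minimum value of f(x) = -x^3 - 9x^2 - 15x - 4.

-29

Critical points: f'(x) = -3x^2 - 18x - 15 vanishes at x = -5, -1.
Since f''(x) = -6x - 18, we get f''(-5) = 12 > 0 ⇒ local minimum; f''(-1) = -12 < 0 ⇒ local maximum.
The local minimum is f(-5) = -29.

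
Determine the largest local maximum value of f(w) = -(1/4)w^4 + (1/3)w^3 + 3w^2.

63/4

f'(w) = -w^3 + w^2 + 6w. Setting f'(w) = 0 gives w ∈ {-2, 0, 3}.
Since f''(w) = -3w^2 + 2w + 6, we get f''(-2) = -10 < 0 ⇒ local maximum; f''(0) = 6 > 0 ⇒ local minimum; f''(3) = -15 < 0 ⇒ local maximum.
The largest local maximum is f(3) = 63/4.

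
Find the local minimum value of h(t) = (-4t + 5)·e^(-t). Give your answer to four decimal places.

Differentiating with the product rule gives h'(t) = (4t - 9)·e^(-t). Since e^(-t) > 0, the only critical point is t = 9/4.
h''(9/4) has the same sign as 4 > 0, so this is a local minimum.
h(9/4) = (-4)·e^(-9/4) ≈ -0.4216.

-0.4216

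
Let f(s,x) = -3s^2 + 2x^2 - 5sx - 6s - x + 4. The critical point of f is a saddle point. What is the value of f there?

∂f/∂s = -6s - 5x - 6 = 0 and ∂f/∂x = -5s + 4x - 1 = 0, so (s, x) = (-29/49, -24/49).
The Hessian has f_{ss} = -6, f_{xx} = 4, f_{sx} = -5, giving D = -49 < 0, so the point is a saddle point.
f(-29/49, -24/49) = 295/49.

295/49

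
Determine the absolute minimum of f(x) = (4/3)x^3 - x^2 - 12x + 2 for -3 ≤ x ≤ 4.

-46/3

Differentiating, f'(x) = 4x^2 - 2x - 12; which vanishes at x = -3/2 and x = 2.
Candidates: f(-3) = -7,  f(-3/2) = 53/4,  f(2) = -46/3,  f(4) = 70/3.
Hence the absolute minimum is -46/3 at x = 2.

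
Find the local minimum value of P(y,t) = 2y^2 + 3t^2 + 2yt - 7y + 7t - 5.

∂P/∂y = 4y + 2t - 7 = 0 and ∂P/∂t = 2y + 6t + 7 = 0, so (y, t) = (14/5, -21/10).
The Hessian has P_{yy} = 4, P_{tt} = 6, P_{yt} = 2, giving D = 20 > 0 with P_{yy} > 0, so the point is a local minimum.
P(14/5, -21/10) = -443/20.

-443/20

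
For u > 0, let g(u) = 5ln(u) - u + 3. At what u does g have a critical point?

5

g'(u) = 5/u − 1 = 0 gives u = 5.
g''(u) = -5/u², which is negative for u > 0, so this is a local maximum.
g(5) = 5·ln(5) - 5 + 3 ≈ 6.0472.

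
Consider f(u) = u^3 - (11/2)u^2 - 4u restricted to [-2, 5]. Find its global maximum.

Differentiating, f'(u) = 3u^2 - 11u - 4; which vanishes at u = -1/3 and u = 4.
Candidates: f(-2) = -22,  f(-1/3) = 37/54,  f(4) = -40,  f(5) = -65/2.
Hence the absolute maximum is 37/54 at u = -1/3.

37/54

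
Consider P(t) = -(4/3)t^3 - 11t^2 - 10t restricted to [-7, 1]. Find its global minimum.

The derivative is -4t^2 - 22t - 10, which vanishes at t = -5 and t = -1/2.
Compare values at every candidate in [-7, 1]: P(-7) = -35/3; P(-5) = -175/3; P(-1/2) = 29/12; P(1) = -67/3.
So the minimum is P(-5) = -175/3.

-175/3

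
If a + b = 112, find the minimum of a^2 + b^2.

With a + b = 112, a^2 + b^2 = a^2 + (112 − a)^2.
The derivative 2a − 2(112 − a) = 4a − 224 vanishes at a = 56; second derivative 4 > 0, a minimum.
The minimum is 2·(56)^2 = 6272.

6272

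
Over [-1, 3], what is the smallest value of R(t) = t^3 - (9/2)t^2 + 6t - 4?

Differentiating, R'(t) = 3t^2 - 9t + 6; which vanishes at t = 1 and t = 2.
Evaluating at the critical points and endpoints: R(-1) = -31/2, R(1) = -3/2, R(2) = -2, R(3) = 1/2.
Hence the absolute minimum is -31/2 at t = -1.

-31/2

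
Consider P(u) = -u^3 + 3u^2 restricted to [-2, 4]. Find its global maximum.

20

P'(u) = -3u^2 + 6u, which vanishes at u = 0 and u = 2.
Evaluating at the critical points and endpoints: P(-2) = 20; P(0) = 0; P(2) = 4; P(4) = -16.
The maximum over the interval is 20, attained at u = -2.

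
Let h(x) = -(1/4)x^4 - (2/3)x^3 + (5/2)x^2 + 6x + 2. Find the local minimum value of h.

Critical points: h'(x) = -x^3 - 2x^2 + 5x + 6 vanishes at x = -3, -1, 2.
Second-derivative test with h''(x) = -3x^2 - 4x + 5: h''(-3) = -10 < 0 ⇒ local maximum; h''(-1) = 6 > 0 ⇒ local minimum; h''(2) = -15 < 0 ⇒ local maximum.
Thus h has its local minimum at x = -1, with value -13/12.

-13/12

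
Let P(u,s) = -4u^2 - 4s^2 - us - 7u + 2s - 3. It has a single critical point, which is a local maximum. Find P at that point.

37/63

∂P/∂u = -8u - s - 7 = 0 and ∂P/∂s = -u - 8s + 2 = 0, so (u, s) = (-58/63, 23/63).
The Hessian has P_{uu} = -8, P_{ss} = -8, P_{us} = -1, giving D = 63 > 0 with P_{uu} < 0, so the point is a local maximum.
P(-58/63, 23/63) = 37/63.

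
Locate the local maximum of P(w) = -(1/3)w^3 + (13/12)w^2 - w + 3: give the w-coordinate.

P'(w) = -w^2 + (13/6)w - 1 = 0 at w = 2/3, 3/2.
P''(w) = -2w + 13/6. P''(2/3) = 5/6 > 0 ⇒ local minimum; P''(3/2) = -5/6 < 0 ⇒ local maximum.
So the local maximum value is P(3/2) = 45/16.

3/2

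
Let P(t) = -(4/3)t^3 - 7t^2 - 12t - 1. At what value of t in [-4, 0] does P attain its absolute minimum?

0

The derivative is -4t^2 - 14t - 12, which vanishes at t = -2 and t = -3/2.
Compare values at every candidate in [-4, 0]: P(-4) = 61/3, P(-2) = 17/3, P(-3/2) = 23/4, P(0) = -1.
The minimum over the interval is -1, attained at t = 0.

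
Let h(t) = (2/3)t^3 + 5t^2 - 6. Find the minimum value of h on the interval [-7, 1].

Differentiating, h'(t) = 2t^2 + 10t; which vanishes at t = -5 and t = 0.
Candidates: h(-7) = 31/3; h(-5) = 107/3; h(0) = -6; h(1) = -1/3.
Hence the absolute minimum is -6 at t = 0.

-6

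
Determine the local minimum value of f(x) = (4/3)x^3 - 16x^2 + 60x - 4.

f'(x) = 4x^2 - 32x + 60 = 0 at x = 3, 5.
Since f''(x) = 8x - 32, we get f''(3) = -8 < 0 ⇒ local maximum; f''(5) = 8 > 0 ⇒ local minimum.
So the local minimum value is f(5) = 188/3.

188/3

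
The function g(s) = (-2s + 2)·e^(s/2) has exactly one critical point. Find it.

-1

g'(s) = (-2)·e^(s/2) + (-2s + 2)·(1/2)·e^(s/2) = (-s - 1)·e^(s/2). Since e^(s/2) > 0, the only critical point is s = -1.
g''(-1) has the same sign as -1 < 0, so this is a local maximum.
g(-1) = (4)·e^(-1/2) ≈ 2.4261.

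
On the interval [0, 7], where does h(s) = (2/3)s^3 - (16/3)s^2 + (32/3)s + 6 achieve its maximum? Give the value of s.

7

The derivative is 2s^2 - (32/3)s + 32/3, which vanishes at s = 4/3 and s = 4.
Evaluating at the critical points and endpoints: h(0) = 6; h(4/3) = 998/81; h(4) = 6; h(7) = 48.
The maximum over the interval is 48, attained at s = 7.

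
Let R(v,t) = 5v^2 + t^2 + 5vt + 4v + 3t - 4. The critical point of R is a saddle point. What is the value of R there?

-19/5

∂R/∂v = 10v + 5t + 4 = 0 and ∂R/∂t = 5v + 2t + 3 = 0, so (v, t) = (-7/5, 2).
The Hessian has R_{vv} = 10, R_{tt} = 2, R_{vt} = 5, giving D = -5 < 0, so the point is a saddle point.
R(-7/5, 2) = -19/5.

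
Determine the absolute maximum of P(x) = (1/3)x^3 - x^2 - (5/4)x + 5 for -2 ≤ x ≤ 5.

The derivative is x^2 - 2x - 5/4, which vanishes at x = -1/2 and x = 5/2.
Evaluating at the critical points and endpoints: P(-2) = 5/6,  P(-1/2) = 16/3,  P(5/2) = 5/6,  P(5) = 185/12.
So the maximum is P(5) = 185/12.

185/12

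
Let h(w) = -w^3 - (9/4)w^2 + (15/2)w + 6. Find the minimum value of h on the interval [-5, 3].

-75/4

h'(w) = -3w^2 - (9/2)w + 15/2, which vanishes at w = -5/2 and w = 1.
Compare values at every candidate in [-5, 3]: h(-5) = 149/4; h(-5/2) = -179/16; h(1) = 41/4; h(3) = -75/4.
Hence the absolute minimum is -75/4 at w = 3.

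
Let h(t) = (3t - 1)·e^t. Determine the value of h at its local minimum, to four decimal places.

-1.5403

By the product rule, h'(t) = (3t + 2)·e^t. Since e^t > 0, the only critical point is t = -2/3.
h''(-2/3) has the same sign as 3 > 0, so this is a local minimum.
h(-2/3) = (-3)·e^(-2/3) ≈ -1.5403.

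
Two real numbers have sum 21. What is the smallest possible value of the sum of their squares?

441/2

With a + b = 21, a^2 + b^2 = a^2 + (21 − a)^2.
The derivative 2a − 2(21 − a) = 4a − 42 vanishes at a = 21/2; second derivative 4 > 0, a minimum.
The minimum is 2·(21/2)^2 = 441/2.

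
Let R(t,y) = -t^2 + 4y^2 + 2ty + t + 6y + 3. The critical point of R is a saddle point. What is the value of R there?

4/5

∂R/∂t = -2t + 2y + 1 = 0 and ∂R/∂y = 2t + 8y + 6 = 0, so (t, y) = (-1/5, -7/10).
The Hessian has R_{tt} = -2, R_{yy} = 8, R_{ty} = 2, giving D = -20 < 0, so the point is a saddle point.
R(-1/5, -7/10) = 4/5.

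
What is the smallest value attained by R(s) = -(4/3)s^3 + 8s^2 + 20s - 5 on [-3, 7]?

-47/3

R'(s) = -4s^2 + 16s + 20, which vanishes at s = -1 and s = 5.
Evaluating at the critical points and endpoints: R(-3) = 43; R(-1) = -47/3; R(5) = 385/3; R(7) = 209/3.
Hence the absolute minimum is -47/3 at s = -1.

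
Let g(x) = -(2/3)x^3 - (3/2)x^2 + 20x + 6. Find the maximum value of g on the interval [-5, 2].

104/3

The derivative is -2x^2 - 3x + 20, whose only zero in [-5, 2] is x = -4.
Evaluating at the critical points and endpoints: g(-5) = -289/6; g(-4) = -166/3; g(2) = 104/3.
Hence the absolute maximum is 104/3 at x = 2.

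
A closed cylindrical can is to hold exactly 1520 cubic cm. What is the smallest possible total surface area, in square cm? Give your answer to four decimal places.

731.8301

With radius r and height h, πr²h = 1520 so h = 1520/(πr²), and S(r) = 2πr² + 2πrh = 2πr² + 2·1520/r.
S'(r) = 4πr − 2·1520/r² = 0 ⇒ r³ = 1520/(2π), so r ≈ 6.2310 and h = 2r ≈ 12.4619.
S''(r) = 4π + 4·1520/r³ > 0, so this is the minimum; S ≈ 731.8301.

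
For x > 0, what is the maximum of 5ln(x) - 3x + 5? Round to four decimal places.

f'(x) = 5/x − 3 = 0 gives x = 5/3.
f''(x) = -5/x², which is negative for x > 0, so this is a local maximum.
f(5/3) = 5·ln(5/3) - 5 + 5 ≈ 2.5541.

2.5541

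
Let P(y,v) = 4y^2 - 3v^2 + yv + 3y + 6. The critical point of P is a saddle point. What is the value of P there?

∂P/∂y = 8y + v + 3 = 0 and ∂P/∂v = y - 6v = 0, so (y, v) = (-18/49, -3/49).
The Hessian has P_{yy} = 8, P_{vv} = -6, P_{yv} = 1, giving D = -49 < 0, so the point is a saddle point.
P(-18/49, -3/49) = 267/49.

267/49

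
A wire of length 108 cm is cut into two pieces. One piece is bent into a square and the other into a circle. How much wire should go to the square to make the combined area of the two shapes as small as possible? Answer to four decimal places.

60.4907

Let x be the length used for the square. Square side x/4; circle radius (108−x)/(2π).
A(x) = (x/4)² + π·((108−x)/(2π))² = x²/16 + (108−x)²/(4π) for 0 ≤ x ≤ 108. A'(x) = x/8 − (108−x)/(2π) = 0 gives x = 4·108/(π+4) ≈ 60.4907.
A'' = 1/8 + 1/(2π) > 0, so this gives the minimum combined area; x ≈ 60.4907 cm to the square.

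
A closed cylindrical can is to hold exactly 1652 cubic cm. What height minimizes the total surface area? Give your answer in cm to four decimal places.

With radius r and height h, πr²h = 1652 so h = 1652/(πr²), and S(r) = 2πr² + 2πrh = 2πr² + 2·1652/r.
S'(r) = 4πr − 2·1652/r² = 0 ⇒ r³ = 1652/(2π), so r ≈ 6.4063 and h = 2r ≈ 12.8127.
S''(r) = 4π + 4·1652/r³ > 0, so this is the minimum; S ≈ 773.6085.

12.8127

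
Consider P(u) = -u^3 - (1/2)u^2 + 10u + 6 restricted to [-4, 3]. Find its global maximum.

22

The derivative is -3u^2 - u + 10, which vanishes at u = -2 and u = 5/3.
Evaluating at the critical points and endpoints: P(-4) = 22; P(-2) = -8; P(5/3) = 899/54; P(3) = 9/2.
The maximum over the interval is 22, attained at u = -4.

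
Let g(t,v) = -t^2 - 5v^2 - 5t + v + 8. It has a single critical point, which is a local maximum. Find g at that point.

143/10

∂g/∂t = -2t - 5 = 0 and ∂g/∂v = -10v + 1 = 0, so (t, v) = (-5/2, 1/10).
The Hessian has g_{tt} = -2, g_{vv} = -10, g_{tv} = 0, giving D = 20 > 0 with g_{tt} < 0, so the point is a local maximum.
g(-5/2, 1/10) = 143/10.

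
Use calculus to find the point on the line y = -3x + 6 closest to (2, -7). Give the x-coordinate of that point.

41/10

Minimize D(x)^2 = (x - 2)^2 + (-3x + 13)^2.
d/dx[D^2] = 2(x - 2) + 2·(-3)·(-3x + 13) = 0 ⇒ x = 41/10.
Then y = -63/10 and the distance is √(49/10) ≈ 2.2136.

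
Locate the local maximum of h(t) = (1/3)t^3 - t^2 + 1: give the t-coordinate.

0

Critical points: h'(t) = t^2 - 2t vanishes at t = 0, 2.
h''(t) = 2t - 2. h''(0) = -2 < 0 ⇒ local maximum; h''(2) = 2 > 0 ⇒ local minimum.
The local maximum is h(0) = 1.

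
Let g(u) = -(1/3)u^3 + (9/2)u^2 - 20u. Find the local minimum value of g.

-88/3

Critical points: g'(u) = -u^2 + 9u - 20 vanishes at u = 4, 5.
Second-derivative test with g''(u) = -2u + 9: g''(4) = 1 > 0 ⇒ local minimum; g''(5) = -1 < 0 ⇒ local maximum.
The local minimum is g(4) = -88/3.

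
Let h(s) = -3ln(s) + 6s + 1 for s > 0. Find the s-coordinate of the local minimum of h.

1/2

h'(s) = -3/s + 6 = 0 gives s = 1/2.
h''(s) = 3/s², which is positive for s > 0, so this is a local minimum.
h(1/2) = -3·ln(1/2) + 3 + 1 ≈ 6.0794.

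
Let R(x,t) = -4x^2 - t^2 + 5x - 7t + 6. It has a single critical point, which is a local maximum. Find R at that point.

317/16

∂R/∂x = -8x + 5 = 0 and ∂R/∂t = -2t - 7 = 0, so (x, t) = (5/8, -7/2).
The Hessian has R_{xx} = -8, R_{tt} = -2, R_{xt} = 0, giving D = 16 > 0 with R_{xx} < 0, so the point is a local maximum.
R(5/8, -7/2) = 317/16.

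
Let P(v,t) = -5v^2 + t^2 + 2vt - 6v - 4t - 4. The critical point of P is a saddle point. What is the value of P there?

∂P/∂v = -10v + 2t - 6 = 0 and ∂P/∂t = 2v + 2t - 4 = 0, so (v, t) = (-1/6, 13/6).
The Hessian has P_{vv} = -10, P_{tt} = 2, P_{vt} = 2, giving D = -24 < 0, so the point is a saddle point.
P(-1/6, 13/6) = -47/6.

-47/6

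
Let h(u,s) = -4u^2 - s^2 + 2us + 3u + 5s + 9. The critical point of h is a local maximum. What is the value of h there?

247/12

∂h/∂u = -8u + 2s + 3 = 0 and ∂h/∂s = 2u - 2s + 5 = 0, so (u, s) = (4/3, 23/6).
The Hessian has h_{uu} = -8, h_{ss} = -2, h_{us} = 2, giving D = 12 > 0 with h_{uu} < 0, so the point is a local maximum.
h(4/3, 23/6) = 247/12.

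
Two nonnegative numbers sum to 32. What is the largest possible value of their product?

With x + y = 32, the product is P(x) = x(32 − x).
P'(x) = 32 − 2x = 0 gives x = 16; P'' = −2 < 0, so this is the maximum.
P = 16·16 = 256.

256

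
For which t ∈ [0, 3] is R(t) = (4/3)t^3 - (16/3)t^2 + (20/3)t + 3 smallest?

R'(t) = 4t^2 - (32/3)t + 20/3, which vanishes at t = 1 and t = 5/3.
Compare values at every candidate in [0, 3]: R(0) = 3, R(1) = 17/3, R(5/3) = 443/81, R(3) = 11.
Hence the absolute minimum is 3 at t = 0.

0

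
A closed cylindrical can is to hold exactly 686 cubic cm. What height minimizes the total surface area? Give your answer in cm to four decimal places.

With radius r and height h, πr²h = 686 so h = 686/(πr²), and S(r) = 2πr² + 2πrh = 2πr² + 2·686/r.
S'(r) = 4πr − 2·686/r² = 0 ⇒ r³ = 686/(2π), so r ≈ 4.7795 and h = 2r ≈ 9.5590.
S''(r) = 4π + 4·686/r³ > 0, so this is the minimum; S ≈ 430.5900.

9.5590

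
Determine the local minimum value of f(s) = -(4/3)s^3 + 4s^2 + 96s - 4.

-716/3

f'(s) = -4s^2 + 8s + 96. Setting f'(s) = 0 gives s ∈ {-4, 6}.
Since f''(s) = -8s + 8, we get f''(-4) = 40 > 0 ⇒ local minimum; f''(6) = -40 < 0 ⇒ local maximum.
The local minimum is f(-4) = -716/3.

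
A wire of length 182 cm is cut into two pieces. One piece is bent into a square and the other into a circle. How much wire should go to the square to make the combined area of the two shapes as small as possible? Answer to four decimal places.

101.9380

Let x be the length used for the square. Square side x/4; circle radius (182−x)/(2π).
A(x) = (x/4)² + π·((182−x)/(2π))² = x²/16 + (182−x)²/(4π) for 0 ≤ x ≤ 182. A'(x) = x/8 − (182−x)/(2π) = 0 gives x = 4·182/(π+4) ≈ 101.9380.
A'' = 1/8 + 1/(2π) > 0, so this gives the minimum combined area; x ≈ 101.9380 cm to the square.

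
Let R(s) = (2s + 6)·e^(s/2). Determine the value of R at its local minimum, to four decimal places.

-0.3283

R'(s) = 2·e^(s/2) + (2s + 6)·(1/2)·e^(s/2) = (s + 5)·e^(s/2). Since e^(s/2) > 0, the only critical point is s = -5.
R''(-5) has the same sign as 1 > 0, so this is a local minimum.
R(-5) = (-4)·e^(-5/2) ≈ -0.3283.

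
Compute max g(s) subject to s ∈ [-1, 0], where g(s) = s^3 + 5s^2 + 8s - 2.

Differentiating, g'(s) = 3s^2 + 10s + 8; which has no zeros in [-1, 0].
Evaluating at the critical points and endpoints: g(-1) = -6, g(0) = -2.
The maximum over the interval is -2, attained at s = 0.

-2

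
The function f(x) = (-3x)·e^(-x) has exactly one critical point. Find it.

1

Differentiating with the product rule gives f'(x) = (3x - 3)·e^(-x). Since e^(-x) > 0, the only critical point is x = 1.
f''(1) has the same sign as 3 > 0, so this is a local minimum.
f(1) = (-3)·e^(-1) ≈ -1.1036.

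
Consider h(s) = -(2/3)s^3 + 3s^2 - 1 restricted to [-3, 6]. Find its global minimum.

-37

Differentiating, h'(s) = -2s^2 + 6s; which vanishes at s = 0 and s = 3.
Candidates: h(-3) = 44; h(0) = -1; h(3) = 8; h(6) = -37.
So the minimum is h(6) = -37.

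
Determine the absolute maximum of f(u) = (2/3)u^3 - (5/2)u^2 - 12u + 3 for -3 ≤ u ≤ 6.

Differentiating, f'(u) = 2u^2 - 5u - 12; which vanishes at u = -3/2 and u = 4.
Compare values at every candidate in [-3, 6]: f(-3) = -3/2, f(-3/2) = 105/8, f(4) = -127/3, f(6) = -15.
The maximum over the interval is 105/8, attained at u = -3/2.

105/8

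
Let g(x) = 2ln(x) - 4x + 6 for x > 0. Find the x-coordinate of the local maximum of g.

1/2

g'(x) = 2/x − 4 = 0 gives x = 1/2.
g''(x) = -2/x², which is negative for x > 0, so this is a local maximum.
g(1/2) = 2·ln(1/2) - 2 + 6 ≈ 2.6137.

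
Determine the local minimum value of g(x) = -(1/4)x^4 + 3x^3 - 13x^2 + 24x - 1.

g'(x) = -x^3 + 9x^2 - 26x + 24 = 0 at x = 2, 3, 4.
Since g''(x) = -3x^2 + 18x - 26, we get g''(2) = -2 < 0 ⇒ local maximum; g''(3) = 1 > 0 ⇒ local minimum; g''(4) = -2 < 0 ⇒ local maximum.
Thus g has its local minimum at x = 3, with value 59/4.

59/4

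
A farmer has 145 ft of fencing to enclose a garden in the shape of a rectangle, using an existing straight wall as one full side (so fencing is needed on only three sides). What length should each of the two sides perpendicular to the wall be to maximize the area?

Let the sides perpendicular to the wall have length x and the parallel side y, so 2x + y = 145 and the area is A = xy = x(145 − 2x).
A'(x) = 145 − 4x = 0 gives x = 145/4, and A''(x) = −4 < 0 confirms a maximum.
Then y = 145 − 2·145/4 = 145/2 and A = 21025/8.

145/4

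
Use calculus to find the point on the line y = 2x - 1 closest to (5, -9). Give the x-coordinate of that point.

Minimize D(x)^2 = (x - 5)^2 + (2x + 8)^2.
d/dx[D^2] = 2(x - 5) + 2·2·(2x + 8) = 0 ⇒ x = -11/5.
Then y = -27/5 and the distance is √(324/5) ≈ 8.0498.

-11/5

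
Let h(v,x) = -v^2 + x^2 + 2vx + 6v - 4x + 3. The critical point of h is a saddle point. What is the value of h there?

23/2

∂h/∂v = -2v + 2x + 6 = 0 and ∂h/∂x = 2v + 2x - 4 = 0, so (v, x) = (5/2, -1/2).
The Hessian has h_{vv} = -2, h_{xx} = 2, h_{vx} = 2, giving D = -8 < 0, so the point is a saddle point.
h(5/2, -1/2) = 23/2.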